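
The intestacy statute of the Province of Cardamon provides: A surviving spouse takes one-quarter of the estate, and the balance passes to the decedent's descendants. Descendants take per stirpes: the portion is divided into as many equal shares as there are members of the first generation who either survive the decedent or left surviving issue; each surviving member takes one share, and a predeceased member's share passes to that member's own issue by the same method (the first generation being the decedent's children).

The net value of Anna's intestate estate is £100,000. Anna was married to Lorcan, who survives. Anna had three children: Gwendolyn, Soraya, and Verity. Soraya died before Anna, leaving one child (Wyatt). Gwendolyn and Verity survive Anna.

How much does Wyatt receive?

Lorcan takes one-quarter of £100,000 = £25,000. The remaining £75,000 passes to the descendants.
The descendants' portion (£75,000) is divided into 3 shares of £25,000: Gwendolyn and Verity each take £25,000; Soraya's £25,000 share passes to Soraya's issue.
Soraya's share (£25,000) passes entirely to Wyatt.

Wyatt receives £25,000.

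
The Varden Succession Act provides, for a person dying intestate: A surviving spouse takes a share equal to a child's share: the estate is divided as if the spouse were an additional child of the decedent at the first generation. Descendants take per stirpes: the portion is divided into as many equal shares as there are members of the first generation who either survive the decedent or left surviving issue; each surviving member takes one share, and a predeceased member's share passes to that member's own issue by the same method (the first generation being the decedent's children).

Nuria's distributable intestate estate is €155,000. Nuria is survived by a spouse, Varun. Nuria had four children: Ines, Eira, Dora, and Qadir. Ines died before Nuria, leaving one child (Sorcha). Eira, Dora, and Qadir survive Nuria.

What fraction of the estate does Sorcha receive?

Sorcha receives 1/5 of the estate.

The spouse counts as an additional share at the children's level, so there are 5 primary shares of €31,000. Varun takes one such share (€31,000).
The children's combined portion (€124,000) is divided into 4 shares of €31,000: Eira, Dora, and Qadir each take €31,000; Ines's €31,000 share passes to Ines's issue.
Ines's share (€31,000) passes entirely to Sorcha.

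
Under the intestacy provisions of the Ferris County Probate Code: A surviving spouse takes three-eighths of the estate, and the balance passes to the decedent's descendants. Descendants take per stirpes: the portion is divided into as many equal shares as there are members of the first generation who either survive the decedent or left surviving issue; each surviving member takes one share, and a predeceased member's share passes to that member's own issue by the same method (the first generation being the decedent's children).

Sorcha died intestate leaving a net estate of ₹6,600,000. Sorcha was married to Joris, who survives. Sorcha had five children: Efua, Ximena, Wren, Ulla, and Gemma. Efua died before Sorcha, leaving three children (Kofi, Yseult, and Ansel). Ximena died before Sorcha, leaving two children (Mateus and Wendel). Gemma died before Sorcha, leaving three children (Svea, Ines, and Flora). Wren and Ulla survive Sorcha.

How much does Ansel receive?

Joris takes three-eighths of ₹6,600,000 = ₹2,475,000. The remaining ₹4,125,000 passes to the descendants.
The descendants' portion (₹4,125,000) is divided into 5 shares of ₹825,000: Wren and Ulla each take ₹825,000; Efua's ₹825,000 share passes to Efua's issue; Ximena's ₹825,000 share passes to Ximena's issue; Gemma's ₹825,000 share passes to Gemma's issue.
Efua's share (₹825,000) is divided into 3 shares of ₹275,000: Kofi, Yseult, and Ansel each take ₹275,000.
Ximena's share (₹825,000) is divided into 2 shares of ₹412,500: Mateus and Wendel each take ₹412,500.
Gemma's share (₹825,000) is divided into 3 shares of ₹275,000: Svea, Ines, and Flora each take ₹275,000.

Ansel receives ₹275,000.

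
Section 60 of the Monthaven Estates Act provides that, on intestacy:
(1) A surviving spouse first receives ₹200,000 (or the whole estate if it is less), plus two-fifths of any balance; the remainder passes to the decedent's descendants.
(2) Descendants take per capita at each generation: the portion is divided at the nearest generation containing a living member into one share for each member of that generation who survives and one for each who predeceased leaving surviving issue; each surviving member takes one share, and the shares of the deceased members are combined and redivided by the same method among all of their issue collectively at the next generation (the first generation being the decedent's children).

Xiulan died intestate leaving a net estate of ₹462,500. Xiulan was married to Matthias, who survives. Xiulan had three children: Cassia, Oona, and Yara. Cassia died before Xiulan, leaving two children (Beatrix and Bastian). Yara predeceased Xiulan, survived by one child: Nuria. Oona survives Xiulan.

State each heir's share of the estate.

Matthias: ₹305,000; Beatrix: ₹35,000; Bastian: ₹35,000; Oona: ₹52,500; Nuria: ₹35,000

Matthias first takes ₹200,000, leaving a balance of ₹262,500. Matthias then takes two-fifths of the balance (₹105,000), for a total of ₹305,000. The remaining ₹157,500 passes to the descendants.
The descendants' portion (₹157,500) is divided at the children's generation into 3 shares of ₹52,500. Oona takes ₹52,500. The 2 shares of the deceased (Cassia and Yara) are combined into a pool of ₹105,000.
That pool (₹105,000) is divided at the grandchildren's generation equally among Beatrix, Bastian, and Nuria: ₹35,000 each.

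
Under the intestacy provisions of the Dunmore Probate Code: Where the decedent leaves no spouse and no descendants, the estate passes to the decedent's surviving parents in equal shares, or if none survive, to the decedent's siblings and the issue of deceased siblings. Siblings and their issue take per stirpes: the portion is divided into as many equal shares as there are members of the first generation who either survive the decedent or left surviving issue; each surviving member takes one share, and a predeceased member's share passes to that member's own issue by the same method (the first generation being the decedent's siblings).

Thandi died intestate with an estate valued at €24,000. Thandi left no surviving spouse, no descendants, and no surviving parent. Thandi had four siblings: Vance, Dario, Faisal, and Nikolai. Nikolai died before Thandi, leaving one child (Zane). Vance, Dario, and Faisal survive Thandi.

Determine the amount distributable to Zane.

The entire €24,000 passes to the siblings and their issue.
That amount (€24,000) is divided into 4 shares of €6,000: Vance, Dario, and Faisal each take €6,000; Nikolai's €6,000 share passes to Nikolai's issue.
Nikolai's share (€6,000) passes entirely to Zane.

Zane receives €6,000.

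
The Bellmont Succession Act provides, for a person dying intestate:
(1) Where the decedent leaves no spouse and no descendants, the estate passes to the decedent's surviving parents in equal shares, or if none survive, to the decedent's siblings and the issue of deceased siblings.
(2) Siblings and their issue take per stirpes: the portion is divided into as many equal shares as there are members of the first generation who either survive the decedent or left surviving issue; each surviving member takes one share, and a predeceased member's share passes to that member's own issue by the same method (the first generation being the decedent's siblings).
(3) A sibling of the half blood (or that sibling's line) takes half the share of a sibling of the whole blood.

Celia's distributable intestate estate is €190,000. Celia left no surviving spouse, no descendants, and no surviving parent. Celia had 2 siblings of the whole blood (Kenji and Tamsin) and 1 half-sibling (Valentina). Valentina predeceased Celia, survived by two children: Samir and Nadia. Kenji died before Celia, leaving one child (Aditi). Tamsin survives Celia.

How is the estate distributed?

The entire €190,000 passes to the siblings and their issue.
Counting each half-blood sibling's line as half a unit, there are 5/2 units in €190,000, so one unit is €76,000. Whole-blood lines (Kenji and Tamsin) take €76,000 each; half-blood lines (Valentina) take €38,000 each.
Valentina's share (€38,000) is divided into 2 shares of €19,000: Samir and Nadia each take €19,000.
Kenji's share (€76,000) passes entirely to Aditi.

Samir: €19,000; Nadia: €19,000; Aditi: €76,000; Tamsin: €76,000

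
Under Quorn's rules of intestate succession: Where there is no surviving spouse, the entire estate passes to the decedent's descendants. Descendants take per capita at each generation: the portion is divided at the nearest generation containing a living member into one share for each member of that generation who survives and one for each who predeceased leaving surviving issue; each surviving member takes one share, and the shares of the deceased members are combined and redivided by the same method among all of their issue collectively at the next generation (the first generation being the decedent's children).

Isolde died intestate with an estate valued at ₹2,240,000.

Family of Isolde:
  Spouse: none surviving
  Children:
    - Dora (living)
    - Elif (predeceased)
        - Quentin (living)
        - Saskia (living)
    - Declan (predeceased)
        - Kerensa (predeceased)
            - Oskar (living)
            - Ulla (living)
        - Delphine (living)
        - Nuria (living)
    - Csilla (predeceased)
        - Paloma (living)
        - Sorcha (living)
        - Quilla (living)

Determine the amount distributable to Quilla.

Quilla receives ₹210,000.

The entire ₹2,240,000 passes to the descendants.
That amount (₹2,240,000) is divided at the children's generation into 4 shares of ₹560,000. Dora takes ₹560,000. The 3 shares of the deceased (Elif, Declan, and Csilla) are combined into a pool of ₹1,680,000.
That pool (₹1,680,000) is divided at the grandchildren's generation into 8 shares of ₹210,000. Quentin, Saskia, Delphine, Nuria, Paloma, Sorcha, and Quilla each take ₹210,000. The remaining share for the deceased Kerensa (₹210,000) is carried to the next generation.
That pool (₹210,000) is divided at the great-grandchildren's generation equally among Oskar and Ulla: ₹105,000 each.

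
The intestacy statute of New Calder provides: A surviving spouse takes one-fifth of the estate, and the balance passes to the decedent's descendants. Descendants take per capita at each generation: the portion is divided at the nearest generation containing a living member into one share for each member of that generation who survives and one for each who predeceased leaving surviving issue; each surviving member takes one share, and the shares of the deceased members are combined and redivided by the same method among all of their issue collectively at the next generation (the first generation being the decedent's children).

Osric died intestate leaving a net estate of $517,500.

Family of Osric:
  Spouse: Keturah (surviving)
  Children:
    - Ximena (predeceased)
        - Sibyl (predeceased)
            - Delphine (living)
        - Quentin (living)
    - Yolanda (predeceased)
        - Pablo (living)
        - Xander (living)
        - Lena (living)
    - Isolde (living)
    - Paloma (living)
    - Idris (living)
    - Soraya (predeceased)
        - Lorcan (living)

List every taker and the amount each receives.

Keturah takes one-fifth of $517,500 = $103,500. The remaining $414,000 passes to the descendants.
The descendants' portion ($414,000) is divided at the children's generation into 6 shares of $69,000. Isolde, Paloma, and Idris each take $69,000. The 3 shares of the deceased (Ximena, Yolanda, and Soraya) are combined into a pool of $207,000.
That pool ($207,000) is divided at the grandchildren's generation into 6 shares of $34,500. Quentin, Pablo, Xander, Lena, and Lorcan each take $34,500. The remaining share for the deceased Sibyl ($34,500) is carried to the next generation.
That pool ($34,500) passes entirely to Delphine, the sole taker at the great-grandchildren's generation.

Keturah: $103,500; Delphine: $34,500; Quentin: $34,500; Pablo: $34,500; Xander: $34,500; Lena: $34,500; Isolde: $69,000; Paloma: $69,000; Idris: $69,000; Lorcan: $34,500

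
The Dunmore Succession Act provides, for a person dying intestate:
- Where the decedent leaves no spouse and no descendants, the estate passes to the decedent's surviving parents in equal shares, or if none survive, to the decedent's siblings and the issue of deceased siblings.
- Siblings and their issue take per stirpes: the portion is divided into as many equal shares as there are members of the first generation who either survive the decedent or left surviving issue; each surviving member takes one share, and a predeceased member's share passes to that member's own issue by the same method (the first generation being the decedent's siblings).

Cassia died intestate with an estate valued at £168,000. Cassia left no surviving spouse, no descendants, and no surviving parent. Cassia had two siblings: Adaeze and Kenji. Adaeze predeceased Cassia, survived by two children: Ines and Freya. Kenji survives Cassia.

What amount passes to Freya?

Freya receives £42,000.

The entire £168,000 passes to the siblings and their issue.
That amount (£168,000) is divided into 2 shares of £84,000: Kenji takes £84,000; Adaeze's £84,000 share passes to Adaeze's issue.
Adaeze's share (£84,000) is divided into 2 shares of £42,000: Ines and Freya each take £42,000.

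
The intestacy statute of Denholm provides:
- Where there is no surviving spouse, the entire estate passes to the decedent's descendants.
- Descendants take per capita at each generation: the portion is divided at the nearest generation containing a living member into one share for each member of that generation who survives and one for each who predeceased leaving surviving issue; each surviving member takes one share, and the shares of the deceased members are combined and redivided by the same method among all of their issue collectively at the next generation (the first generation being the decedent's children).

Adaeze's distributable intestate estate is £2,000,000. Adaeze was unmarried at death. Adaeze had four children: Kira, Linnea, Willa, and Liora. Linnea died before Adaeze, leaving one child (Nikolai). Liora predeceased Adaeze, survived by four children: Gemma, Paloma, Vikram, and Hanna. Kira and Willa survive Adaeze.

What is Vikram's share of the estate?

Vikram receives £200,000.

The entire £2,000,000 passes to the descendants.
That amount (£2,000,000) is divided at the children's generation into 4 shares of £500,000. Kira and Willa each take £500,000. The 2 shares of the deceased (Linnea and Liora) are combined into a pool of £1,000,000.
That pool (£1,000,000) is divided at the grandchildren's generation equally among Nikolai, Gemma, Paloma, Vikram, and Hanna: £200,000 each.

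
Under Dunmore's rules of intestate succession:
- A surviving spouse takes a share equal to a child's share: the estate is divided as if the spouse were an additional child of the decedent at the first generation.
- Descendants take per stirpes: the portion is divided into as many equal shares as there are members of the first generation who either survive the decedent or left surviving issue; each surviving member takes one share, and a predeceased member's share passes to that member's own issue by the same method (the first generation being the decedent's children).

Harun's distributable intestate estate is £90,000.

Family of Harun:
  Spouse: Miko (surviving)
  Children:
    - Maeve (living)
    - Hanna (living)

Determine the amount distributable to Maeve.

Maeve receives £30,000.

The spouse counts as an additional share at the children's level, so there are 3 primary shares of £30,000. Miko takes one such share (£30,000).
The children's combined portion (£60,000) is divided into 2 shares of £30,000: Maeve and Hanna each take £30,000.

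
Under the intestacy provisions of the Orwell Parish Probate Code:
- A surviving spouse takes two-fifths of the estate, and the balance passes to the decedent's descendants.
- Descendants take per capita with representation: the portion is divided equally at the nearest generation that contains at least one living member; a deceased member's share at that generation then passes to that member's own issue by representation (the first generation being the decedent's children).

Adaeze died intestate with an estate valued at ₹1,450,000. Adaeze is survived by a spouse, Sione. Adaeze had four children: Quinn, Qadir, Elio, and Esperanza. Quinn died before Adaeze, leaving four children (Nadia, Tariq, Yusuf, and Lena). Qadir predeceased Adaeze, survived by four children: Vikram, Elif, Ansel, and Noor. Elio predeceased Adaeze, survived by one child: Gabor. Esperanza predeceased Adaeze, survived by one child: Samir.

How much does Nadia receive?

Nadia receives ₹87,000.

Sione takes two-fifths of ₹1,450,000 = ₹580,000. The remaining ₹870,000 passes to the descendants.
No child survives, so the initial division is made at the grandchildren's generation.
The descendants' portion (₹870,000) is divided into 10 shares of ₹87,000: Nadia, Tariq, Yusuf, Lena, Vikram, Elif, Ansel, Noor, Gabor, and Samir each take ₹87,000.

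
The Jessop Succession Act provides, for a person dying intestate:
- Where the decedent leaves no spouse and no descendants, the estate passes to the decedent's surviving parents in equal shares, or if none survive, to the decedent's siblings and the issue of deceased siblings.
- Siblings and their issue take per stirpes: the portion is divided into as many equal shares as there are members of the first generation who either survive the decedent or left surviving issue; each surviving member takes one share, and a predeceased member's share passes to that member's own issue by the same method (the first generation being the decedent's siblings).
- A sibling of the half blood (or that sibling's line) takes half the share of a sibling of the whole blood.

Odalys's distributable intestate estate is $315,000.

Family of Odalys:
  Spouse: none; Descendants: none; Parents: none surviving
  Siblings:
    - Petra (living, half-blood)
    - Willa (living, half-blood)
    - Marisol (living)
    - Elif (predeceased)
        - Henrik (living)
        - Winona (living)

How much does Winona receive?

The entire $315,000 passes to the siblings and their issue.
Counting each half-blood sibling's line as half a unit, there are 3 units in $315,000, so one unit is $105,000. Whole-blood lines (Marisol and Elif) take $105,000 each; half-blood lines (Petra and Willa) take $52,500 each.
Elif's share ($105,000) is divided into 2 shares of $52,500: Henrik and Winona each take $52,500.

Winona receives $52,500.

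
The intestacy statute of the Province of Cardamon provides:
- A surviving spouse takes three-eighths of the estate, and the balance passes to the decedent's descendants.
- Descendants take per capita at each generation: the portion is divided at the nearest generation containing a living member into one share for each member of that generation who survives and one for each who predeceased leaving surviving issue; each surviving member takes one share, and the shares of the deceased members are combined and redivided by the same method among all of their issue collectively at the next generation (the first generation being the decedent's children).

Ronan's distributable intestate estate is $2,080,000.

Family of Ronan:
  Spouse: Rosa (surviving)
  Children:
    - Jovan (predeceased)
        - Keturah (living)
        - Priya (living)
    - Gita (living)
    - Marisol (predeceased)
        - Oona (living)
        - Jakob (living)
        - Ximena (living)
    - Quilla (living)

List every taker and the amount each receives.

Rosa takes three-eighths of $2,080,000 = $780,000. The remaining $1,300,000 passes to the descendants.
The descendants' portion ($1,300,000) is divided at the children's generation into 4 shares of $325,000. Gita and Quilla each take $325,000. The 2 shares of the deceased (Jovan and Marisol) are combined into a pool of $650,000.
That pool ($650,000) is divided at the grandchildren's generation equally among Keturah, Priya, Oona, Jakob, and Ximena: $130,000 each.

Rosa: $780,000; Keturah: $130,000; Priya: $130,000; Gita: $325,000; Oona: $130,000; Jakob: $130,000; Ximena: $130,000; Quilla: $325,000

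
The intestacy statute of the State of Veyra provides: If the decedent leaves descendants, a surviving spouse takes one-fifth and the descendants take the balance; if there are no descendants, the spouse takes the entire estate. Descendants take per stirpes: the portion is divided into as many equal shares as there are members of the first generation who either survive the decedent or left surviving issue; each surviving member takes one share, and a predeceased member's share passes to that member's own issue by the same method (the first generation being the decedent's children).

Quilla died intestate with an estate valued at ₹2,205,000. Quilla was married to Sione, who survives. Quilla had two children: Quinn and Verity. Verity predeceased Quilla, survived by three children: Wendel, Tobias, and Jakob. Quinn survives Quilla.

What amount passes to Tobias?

Tobias receives ₹294,000.

Sione takes one-fifth of ₹2,205,000 = ₹441,000. The remaining ₹1,764,000 passes to the descendants.
The descendants' portion (₹1,764,000) is divided into 2 shares of ₹882,000: Quinn takes ₹882,000; Verity's ₹882,000 share passes to Verity's issue.
Verity's share (₹882,000) is divided into 3 shares of ₹294,000: Wendel, Tobias, and Jakob each take ₹294,000.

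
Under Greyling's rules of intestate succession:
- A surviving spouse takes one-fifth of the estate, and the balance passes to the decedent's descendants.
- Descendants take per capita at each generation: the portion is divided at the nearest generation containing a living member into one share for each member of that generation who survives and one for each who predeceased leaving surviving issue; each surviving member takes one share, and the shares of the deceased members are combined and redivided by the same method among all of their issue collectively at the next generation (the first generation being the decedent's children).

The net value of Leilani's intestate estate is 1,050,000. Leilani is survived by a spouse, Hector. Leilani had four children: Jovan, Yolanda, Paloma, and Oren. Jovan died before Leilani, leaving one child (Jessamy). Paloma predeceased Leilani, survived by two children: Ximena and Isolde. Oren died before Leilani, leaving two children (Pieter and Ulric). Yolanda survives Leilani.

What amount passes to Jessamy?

Jessamy receives 126,000.

Hector takes one-fifth of 1,050,000 = 210,000. The remaining 840,000 passes to the descendants.
The descendants' portion (840,000) is divided at the children's generation into 4 shares of 210,000. Yolanda takes 210,000. The 3 shares of the deceased (Jovan, Paloma, and Oren) are combined into a pool of 630,000.
That pool (630,000) is divided at the grandchildren's generation equally among Jessamy, Ximena, Isolde, Pieter, and Ulric: 126,000 each.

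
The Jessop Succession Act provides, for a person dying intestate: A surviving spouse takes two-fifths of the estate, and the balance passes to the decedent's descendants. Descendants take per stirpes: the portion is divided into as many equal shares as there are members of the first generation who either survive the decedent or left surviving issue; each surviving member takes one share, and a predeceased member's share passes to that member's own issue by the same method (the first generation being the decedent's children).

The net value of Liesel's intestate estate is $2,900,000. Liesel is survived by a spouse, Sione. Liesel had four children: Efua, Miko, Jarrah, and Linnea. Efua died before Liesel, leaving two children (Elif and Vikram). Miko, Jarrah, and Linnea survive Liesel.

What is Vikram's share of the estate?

Vikram receives $217,500.

Sione takes two-fifths of $2,900,000 = $1,160,000. The remaining $1,740,000 passes to the descendants.
The descendants' portion ($1,740,000) is divided into 4 shares of $435,000: Miko, Jarrah, and Linnea each take $435,000; Efua's $435,000 share passes to Efua's issue.
Efua's share ($435,000) is divided into 2 shares of $217,500: Elif and Vikram each take $217,500.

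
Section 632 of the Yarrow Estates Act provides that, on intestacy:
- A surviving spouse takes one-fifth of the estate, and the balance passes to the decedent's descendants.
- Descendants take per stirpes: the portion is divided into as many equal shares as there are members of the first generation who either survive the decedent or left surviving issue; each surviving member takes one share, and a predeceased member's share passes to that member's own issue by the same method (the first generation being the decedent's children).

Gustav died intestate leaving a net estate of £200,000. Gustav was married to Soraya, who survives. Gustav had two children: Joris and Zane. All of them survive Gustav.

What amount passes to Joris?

Joris receives £80,000.

Soraya takes one-fifth of £200,000 = £40,000. The remaining £160,000 passes to the descendants.
The descendants' portion (£160,000) is divided into 2 shares of £80,000: Joris and Zane each take £80,000.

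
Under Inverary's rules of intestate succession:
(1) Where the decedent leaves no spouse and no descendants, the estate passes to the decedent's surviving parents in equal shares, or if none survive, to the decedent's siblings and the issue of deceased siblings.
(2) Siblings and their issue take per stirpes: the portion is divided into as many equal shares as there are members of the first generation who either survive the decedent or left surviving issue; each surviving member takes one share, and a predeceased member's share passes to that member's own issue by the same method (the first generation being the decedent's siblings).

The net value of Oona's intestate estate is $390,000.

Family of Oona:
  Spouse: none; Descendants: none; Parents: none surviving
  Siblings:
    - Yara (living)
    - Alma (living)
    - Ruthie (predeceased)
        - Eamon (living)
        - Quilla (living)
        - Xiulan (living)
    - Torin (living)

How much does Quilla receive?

Quilla receives $32,500.

The entire $390,000 passes to the siblings and their issue.
That amount ($390,000) is divided into 4 shares of $97,500: Yara, Alma, and Torin each take $97,500; Ruthie's $97,500 share passes to Ruthie's issue.
Ruthie's share ($97,500) is divided into 3 shares of $32,500: Eamon, Quilla, and Xiulan each take $32,500.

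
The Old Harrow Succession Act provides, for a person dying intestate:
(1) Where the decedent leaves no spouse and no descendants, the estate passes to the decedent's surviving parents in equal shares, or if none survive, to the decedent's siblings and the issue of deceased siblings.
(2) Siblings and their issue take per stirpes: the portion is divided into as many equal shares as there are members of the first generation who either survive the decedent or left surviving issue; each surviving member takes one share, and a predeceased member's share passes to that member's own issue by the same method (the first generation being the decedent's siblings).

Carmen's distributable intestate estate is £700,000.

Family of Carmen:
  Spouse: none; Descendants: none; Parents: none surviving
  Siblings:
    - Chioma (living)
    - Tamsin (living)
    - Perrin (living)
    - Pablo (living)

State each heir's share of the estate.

Chioma: £175,000; Tamsin: £175,000; Perrin: £175,000; Pablo: £175,000

The entire £700,000 passes to the siblings and their issue.
That amount (£700,000) is divided into 4 shares of £175,000: Chioma, Tamsin, Perrin, and Pablo each take £175,000.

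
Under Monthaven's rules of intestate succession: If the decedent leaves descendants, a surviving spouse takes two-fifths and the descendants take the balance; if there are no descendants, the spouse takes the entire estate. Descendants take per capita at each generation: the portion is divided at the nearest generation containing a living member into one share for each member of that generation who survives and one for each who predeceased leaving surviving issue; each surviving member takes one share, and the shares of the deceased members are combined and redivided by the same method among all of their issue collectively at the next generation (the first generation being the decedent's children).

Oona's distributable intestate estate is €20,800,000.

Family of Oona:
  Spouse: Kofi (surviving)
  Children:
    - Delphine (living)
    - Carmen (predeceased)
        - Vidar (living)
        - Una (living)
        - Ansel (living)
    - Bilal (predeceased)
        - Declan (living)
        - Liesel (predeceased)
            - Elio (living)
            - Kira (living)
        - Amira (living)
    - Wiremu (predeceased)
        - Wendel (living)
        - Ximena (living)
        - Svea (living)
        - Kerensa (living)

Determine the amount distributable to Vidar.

Kofi takes two-fifths of €20,800,000 = €8,320,000. The remaining €12,480,000 passes to the descendants.
The descendants' portion (€12,480,000) is divided at the children's generation into 4 shares of €3,120,000. Delphine takes €3,120,000. The 3 shares of the deceased (Carmen, Bilal, and Wiremu) are combined into a pool of €9,360,000.
That pool (€9,360,000) is divided at the grandchildren's generation into 10 shares of €936,000. Vidar, Una, Ansel, Declan, Amira, Wendel, Ximena, Svea, and Kerensa each take €936,000. The remaining share for the deceased Liesel (€936,000) is carried to the next generation.
That pool (€936,000) is divided at the great-grandchildren's generation equally among Elio and Kira: €468,000 each.

Vidar receives €936,000.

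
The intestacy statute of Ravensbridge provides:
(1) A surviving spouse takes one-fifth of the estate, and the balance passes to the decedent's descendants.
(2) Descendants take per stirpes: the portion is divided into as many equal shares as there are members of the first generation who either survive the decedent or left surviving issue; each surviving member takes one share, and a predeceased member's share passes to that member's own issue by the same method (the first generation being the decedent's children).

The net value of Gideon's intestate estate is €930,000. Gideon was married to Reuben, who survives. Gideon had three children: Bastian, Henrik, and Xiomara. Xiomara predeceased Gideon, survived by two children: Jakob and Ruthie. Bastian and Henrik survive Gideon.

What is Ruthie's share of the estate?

Reuben takes one-fifth of €930,000 = €186,000. The remaining €744,000 passes to the descendants.
The descendants' portion (€744,000) is divided into 3 shares of €248,000: Bastian and Henrik each take €248,000; Xiomara's €248,000 share passes to Xiomara's issue.
Xiomara's share (€248,000) is divided into 2 shares of €124,000: Jakob and Ruthie each take €124,000.

Ruthie receives €124,000.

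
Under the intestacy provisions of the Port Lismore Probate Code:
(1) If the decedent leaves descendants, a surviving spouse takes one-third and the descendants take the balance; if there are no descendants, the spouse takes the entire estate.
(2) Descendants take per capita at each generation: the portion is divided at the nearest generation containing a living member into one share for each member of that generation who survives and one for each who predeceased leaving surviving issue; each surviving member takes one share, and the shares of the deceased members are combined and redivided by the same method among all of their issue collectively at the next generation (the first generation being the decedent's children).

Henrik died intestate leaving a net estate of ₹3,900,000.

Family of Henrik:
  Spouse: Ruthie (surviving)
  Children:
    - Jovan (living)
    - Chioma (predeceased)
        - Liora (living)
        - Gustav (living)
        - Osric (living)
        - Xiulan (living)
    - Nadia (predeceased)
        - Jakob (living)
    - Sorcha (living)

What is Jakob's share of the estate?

Jakob receives ₹260,000.

Ruthie takes one-third of ₹3,900,000 = ₹1,300,000. The remaining ₹2,600,000 passes to the descendants.
The descendants' portion (₹2,600,000) is divided at the children's generation into 4 shares of ₹650,000. Jovan and Sorcha each take ₹650,000. The 2 shares of the deceased (Chioma and Nadia) are combined into a pool of ₹1,300,000.
That pool (₹1,300,000) is divided at the grandchildren's generation equally among Liora, Gustav, Osric, Xiulan, and Jakob: ₹260,000 each.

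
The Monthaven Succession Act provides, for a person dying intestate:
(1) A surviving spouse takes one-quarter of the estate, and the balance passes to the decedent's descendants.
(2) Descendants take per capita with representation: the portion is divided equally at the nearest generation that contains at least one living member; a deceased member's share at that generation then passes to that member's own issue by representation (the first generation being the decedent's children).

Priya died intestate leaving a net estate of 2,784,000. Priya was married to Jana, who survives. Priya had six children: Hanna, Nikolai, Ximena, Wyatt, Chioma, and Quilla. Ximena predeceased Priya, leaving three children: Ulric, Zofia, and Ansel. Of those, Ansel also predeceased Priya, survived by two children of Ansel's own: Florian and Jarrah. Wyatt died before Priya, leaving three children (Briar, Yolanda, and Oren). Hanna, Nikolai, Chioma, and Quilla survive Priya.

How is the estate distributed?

Jana takes one-quarter of 2,784,000 = 696,000. The remaining 2,088,000 passes to the descendants.
The descendants' portion (2,088,000) is divided into 6 shares of 348,000: Hanna, Nikolai, Chioma, and Quilla each take 348,000; Ximena's 348,000 share passes to Ximena's issue; Wyatt's 348,000 share passes to Wyatt's issue.
Ximena's share (348,000) is divided into 3 shares of 116,000: Ulric and Zofia each take 116,000; Ansel's 116,000 share passes to Ansel's issue.
Ansel's share (116,000) is divided into 2 shares of 58,000: Florian and Jarrah each take 58,000.
Wyatt's share (348,000) is divided into 3 shares of 116,000: Briar, Yolanda, and Oren each take 116,000.

Jana: 696,000; Hanna: 348,000; Nikolai: 348,000; Ulric: 116,000; Zofia: 116,000; Florian: 58,000; Jarrah: 58,000; Briar: 116,000; Yolanda: 116,000; Oren: 116,000; Chioma: 348,000; Quilla: 348,000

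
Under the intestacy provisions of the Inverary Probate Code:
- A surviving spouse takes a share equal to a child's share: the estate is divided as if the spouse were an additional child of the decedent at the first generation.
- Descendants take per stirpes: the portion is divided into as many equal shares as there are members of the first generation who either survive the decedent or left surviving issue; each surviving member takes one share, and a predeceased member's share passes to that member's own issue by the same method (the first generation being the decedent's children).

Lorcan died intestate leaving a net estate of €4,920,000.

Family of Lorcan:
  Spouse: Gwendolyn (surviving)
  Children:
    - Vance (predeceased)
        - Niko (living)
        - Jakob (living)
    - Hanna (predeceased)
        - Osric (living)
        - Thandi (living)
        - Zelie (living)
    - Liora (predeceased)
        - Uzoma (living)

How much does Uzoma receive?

The spouse counts as an additional share at the children's level, so there are 4 primary shares of €1,230,000. Gwendolyn takes one such share (€1,230,000).
The children's combined portion (€3,690,000) is divided into 3 shares of €1,230,000: Vance's €1,230,000 share passes to Vance's issue; Hanna's €1,230,000 share passes to Hanna's issue; Liora's €1,230,000 share passes to Liora's issue.
Vance's share (€1,230,000) is divided into 2 shares of €615,000: Niko and Jakob each take €615,000.
Hanna's share (€1,230,000) is divided into 3 shares of €410,000: Osric, Thandi, and Zelie each take €410,000.
Liora's share (€1,230,000) passes entirely to Uzoma.

Uzoma receives €1,230,000.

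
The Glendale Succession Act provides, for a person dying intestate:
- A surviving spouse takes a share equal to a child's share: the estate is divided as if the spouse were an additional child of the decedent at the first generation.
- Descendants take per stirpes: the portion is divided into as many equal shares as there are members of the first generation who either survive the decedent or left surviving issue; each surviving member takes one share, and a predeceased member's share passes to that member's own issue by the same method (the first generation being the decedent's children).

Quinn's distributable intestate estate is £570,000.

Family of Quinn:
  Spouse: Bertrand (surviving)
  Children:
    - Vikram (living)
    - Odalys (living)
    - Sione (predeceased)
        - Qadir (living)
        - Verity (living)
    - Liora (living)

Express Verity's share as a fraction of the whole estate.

Verity receives 1/10 of the estate.

The spouse counts as an additional share at the children's level, so there are 5 primary shares of £114,000. Bertrand takes one such share (£114,000).
The children's combined portion (£456,000) is divided into 4 shares of £114,000: Vikram, Odalys, and Liora each take £114,000; Sione's £114,000 share passes to Sione's issue.
Sione's share (£114,000) is divided into 2 shares of £57,000: Qadir and Verity each take £57,000.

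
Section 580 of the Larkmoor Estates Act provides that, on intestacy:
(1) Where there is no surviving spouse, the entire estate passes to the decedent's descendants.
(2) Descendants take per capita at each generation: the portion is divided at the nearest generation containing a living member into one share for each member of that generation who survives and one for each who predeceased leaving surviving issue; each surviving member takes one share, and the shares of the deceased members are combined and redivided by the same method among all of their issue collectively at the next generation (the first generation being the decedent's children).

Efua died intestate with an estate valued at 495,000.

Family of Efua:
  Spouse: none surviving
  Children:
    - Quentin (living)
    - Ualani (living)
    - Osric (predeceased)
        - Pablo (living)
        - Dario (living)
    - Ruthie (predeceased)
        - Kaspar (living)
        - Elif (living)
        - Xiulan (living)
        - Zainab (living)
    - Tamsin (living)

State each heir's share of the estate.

The entire 495,000 passes to the descendants.
That amount (495,000) is divided at the children's generation into 5 shares of 99,000. Quentin, Ualani, and Tamsin each take 99,000. The 2 shares of the deceased (Osric and Ruthie) are combined into a pool of 198,000.
That pool (198,000) is divided at the grandchildren's generation equally among Pablo, Dario, Kaspar, Elif, Xiulan, and Zainab: 33,000 each.

Quentin: 99,000; Ualani: 99,000; Pablo: 33,000; Dario: 33,000; Kaspar: 33,000; Elif: 33,000; Xiulan: 33,000; Zainab: 33,000; Tamsin: 99,000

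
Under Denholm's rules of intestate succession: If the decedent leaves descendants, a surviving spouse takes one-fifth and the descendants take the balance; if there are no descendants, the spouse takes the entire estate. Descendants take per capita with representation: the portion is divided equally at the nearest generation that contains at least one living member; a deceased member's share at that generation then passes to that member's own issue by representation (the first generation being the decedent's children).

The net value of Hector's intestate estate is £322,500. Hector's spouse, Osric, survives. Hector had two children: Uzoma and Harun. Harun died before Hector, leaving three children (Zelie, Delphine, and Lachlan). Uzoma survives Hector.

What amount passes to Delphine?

Delphine receives £43,000.

Osric takes one-fifth of £322,500 = £64,500. The remaining £258,000 passes to the descendants.
The descendants' portion (£258,000) is divided into 2 shares of £129,000: Uzoma takes £129,000; Harun's £129,000 share passes to Harun's issue.
Harun's share (£129,000) is divided into 3 shares of £43,000: Zelie, Delphine, and Lachlan each take £43,000.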